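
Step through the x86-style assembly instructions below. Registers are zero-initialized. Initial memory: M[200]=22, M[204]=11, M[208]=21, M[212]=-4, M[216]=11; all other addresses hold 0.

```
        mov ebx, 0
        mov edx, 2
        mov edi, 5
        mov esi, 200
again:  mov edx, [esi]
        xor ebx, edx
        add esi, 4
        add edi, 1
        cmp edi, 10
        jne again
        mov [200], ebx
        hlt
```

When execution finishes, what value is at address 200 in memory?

-1

ebx=0
edx=2
edi=5
esi=200
edx=M[200]=22
ebx=0^22=22
esi=200+4=204
edi=5+1=6
cmp edi, 10  (cmp 6,10)
jne again: taken
edx=M[204]=11
ebx=22^11=29
esi=204+4=208
edi=6+1=7
cmp edi, 10  (cmp 7,10)
jne again: taken
edx=M[208]=21
ebx=29^21=8
esi=208+4=212
edi=7+1=8
cmp edi, 10  (cmp 8,10)
jne again: taken
edx=M[212]=-4
ebx=8^(-4)=-12
esi=212+4=216
edi=8+1=9
cmp edi, 10  (cmp 9,10)
jne again: taken
edx=M[216]=11
ebx=(-12)^11=-1
esi=216+4=220
edi=9+1=10
cmp edi, 10  (cmp 10,10)
jne again: not taken
mov [200], ebx → M[200]=-1
halt.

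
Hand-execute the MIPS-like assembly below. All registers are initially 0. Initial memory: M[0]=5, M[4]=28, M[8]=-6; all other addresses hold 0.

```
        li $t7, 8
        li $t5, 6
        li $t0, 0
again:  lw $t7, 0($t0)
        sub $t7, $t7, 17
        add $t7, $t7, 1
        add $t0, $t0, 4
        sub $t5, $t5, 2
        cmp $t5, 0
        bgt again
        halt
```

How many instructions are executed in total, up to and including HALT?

after li $t7, 8: $t7=8
after li $t5, 6: $t5=6
after li $t0, 0: $t0=0
after lw $t7, 0($t0): $t7=M[0]=5
after sub $t7, $t7, 17: $t7=5-17=-12
after add $t7, $t7, 1: $t7=(-12)+1=-11
after add $t0, $t0, 4: $t0=0+4=4
after sub $t5, $t5, 2: $t5=6-2=4
cmp $t5, 0  (cmp 4,0)
bgt again: taken
after lw $t7, 0($t0): $t7=M[4]=28
after sub $t7, $t7, 17: $t7=28-17=11
after add $t7, $t7, 1: $t7=11+1=12
after add $t0, $t0, 4: $t0=4+4=8
after sub $t5, $t5, 2: $t5=4-2=2
cmp $t5, 0  (cmp 2,0)
bgt again: taken
after lw $t7, 0($t0): $t7=M[8]=-6
after sub $t7, $t7, 17: $t7=(-6)-17=-23
after add $t7, $t7, 1: $t7=(-23)+1=-22
after add $t0, $t0, 4: $t0=8+4=12
after sub $t5, $t5, 2: $t5=2-2=0
cmp $t5, 0  (cmp 0,0)
bgt again: not taken
halt.
Total executed instructions: 25.

25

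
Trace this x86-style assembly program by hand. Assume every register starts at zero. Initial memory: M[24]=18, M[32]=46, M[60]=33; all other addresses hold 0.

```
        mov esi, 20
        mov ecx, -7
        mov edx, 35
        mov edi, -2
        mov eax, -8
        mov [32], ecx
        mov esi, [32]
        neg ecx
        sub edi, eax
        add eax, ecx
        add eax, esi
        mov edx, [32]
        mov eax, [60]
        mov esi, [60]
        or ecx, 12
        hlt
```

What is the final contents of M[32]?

mov esi, 20 → esi=20
mov ecx, -7 → ecx=-7
mov edx, 35 → edx=35
mov edi, -2 → edi=-2
mov eax, -8 → eax=-8
mov [32], ecx → M[32]=-7
mov esi, [32] → esi=M[32]=-7
neg ecx → ecx=-(-7)=7
sub edi, eax → edi=(-2)-(-8)=6
add eax, ecx → eax=(-8)+7=-1
add eax, esi → eax=(-1)+(-7)=-8
mov edx, [32] → edx=M[32]=-7
mov eax, [60] → eax=M[60]=33
mov esi, [60] → esi=M[60]=33
or ecx, 12 → ecx=7|12=15
halt.

-7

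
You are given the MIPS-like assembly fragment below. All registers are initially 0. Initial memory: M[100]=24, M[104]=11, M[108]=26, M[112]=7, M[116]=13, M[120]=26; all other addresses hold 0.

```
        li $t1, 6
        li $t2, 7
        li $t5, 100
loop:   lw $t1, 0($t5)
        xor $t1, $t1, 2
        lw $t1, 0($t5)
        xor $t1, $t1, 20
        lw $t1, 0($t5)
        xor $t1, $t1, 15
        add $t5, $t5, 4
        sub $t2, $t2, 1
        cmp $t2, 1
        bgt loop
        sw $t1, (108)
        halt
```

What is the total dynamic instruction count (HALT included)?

65

after li $t1, 6: $t1=6
after li $t2, 7: $t2=7
after li $t5, 100: $t5=100
after lw $t1, 0($t5): $t1=M[100]=24
after xor $t1, $t1, 2: $t1=24^2=26
after lw $t1, 0($t5): $t1=M[100]=24
after xor $t1, $t1, 20: $t1=24^20=12
after lw $t1, 0($t5): $t1=M[100]=24
after xor $t1, $t1, 15: $t1=24^15=23
after add $t5, $t5, 4: $t5=100+4=104
after sub $t2, $t2, 1: $t2=7-1=6
cmp $t2, 1  (cmp 6,1)
bgt loop: taken
after lw $t1, 0($t5): $t1=M[104]=11
after xor $t1, $t1, 2: $t1=11^2=9
after lw $t1, 0($t5): $t1=M[104]=11
after xor $t1, $t1, 20: $t1=11^20=31
after lw $t1, 0($t5): $t1=M[104]=11
after xor $t1, $t1, 15: $t1=11^15=4
after add $t5, $t5, 4: $t5=104+4=108
after sub $t2, $t2, 1: $t2=6-1=5
cmp $t2, 1  (cmp 5,1)
bgt loop: taken
after lw $t1, 0($t5): $t1=M[108]=26
after xor $t1, $t1, 2: $t1=26^2=24
after lw $t1, 0($t5): $t1=M[108]=26
after xor $t1, $t1, 20: $t1=26^20=14
after lw $t1, 0($t5): $t1=M[108]=26
after xor $t1, $t1, 15: $t1=26^15=21
after add $t5, $t5, 4: $t5=108+4=112
after sub $t2, $t2, 1: $t2=5-1=4
cmp $t2, 1  (cmp 4,1)
bgt loop: taken
after lw $t1, 0($t5): $t1=M[112]=7
after xor $t1, $t1, 2: $t1=7^2=5
after lw $t1, 0($t5): $t1=M[112]=7
after xor $t1, $t1, 20: $t1=7^20=19
after lw $t1, 0($t5): $t1=M[112]=7
after xor $t1, $t1, 15: $t1=7^15=8
after add $t5, $t5, 4: $t5=112+4=116
after sub $t2, $t2, 1: $t2=4-1=3
cmp $t2, 1  (cmp 3,1)
bgt loop: taken
after lw $t1, 0($t5): $t1=M[116]=13
after xor $t1, $t1, 2: $t1=13^2=15
after lw $t1, 0($t5): $t1=M[116]=13
after xor $t1, $t1, 20: $t1=13^20=25
after lw $t1, 0($t5): $t1=M[116]=13
after xor $t1, $t1, 15: $t1=13^15=2
after add $t5, $t5, 4: $t5=116+4=120
after sub $t2, $t2, 1: $t2=3-1=2
cmp $t2, 1  (cmp 2,1)
bgt loop: taken
after lw $t1, 0($t5): $t1=M[120]=26
after xor $t1, $t1, 2: $t1=26^2=24
after lw $t1, 0($t5): $t1=M[120]=26
after xor $t1, $t1, 20: $t1=26^20=14
after lw $t1, 0($t5): $t1=M[120]=26
after xor $t1, $t1, 15: $t1=26^15=21
after add $t5, $t5, 4: $t5=120+4=124
after sub $t2, $t2, 1: $t2=2-1=1
cmp $t2, 1  (cmp 1,1)
bgt loop: not taken
sw $t1, (108) → M[108]=21
halt.
Total executed instructions: 65.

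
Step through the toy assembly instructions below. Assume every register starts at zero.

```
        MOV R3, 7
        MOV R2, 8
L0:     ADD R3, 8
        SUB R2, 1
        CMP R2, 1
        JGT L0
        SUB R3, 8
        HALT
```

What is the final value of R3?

55

R3=7
R2=8
R3=7+8=15
R2=8-1=7
CMP R2, 1  (cmp 7,1)
JGT L0: taken
R3=15+8=23
R2=7-1=6
CMP R2, 1  (cmp 6,1)
JGT L0: taken
R3=23+8=31
R2=6-1=5
CMP R2, 1  (cmp 5,1)
JGT L0: taken
R3=31+8=39
R2=5-1=4
CMP R2, 1  (cmp 4,1)
JGT L0: taken
R3=39+8=47
R2=4-1=3
CMP R2, 1  (cmp 3,1)
JGT L0: taken
R3=47+8=55
R2=3-1=2
CMP R2, 1  (cmp 2,1)
JGT L0: taken
R3=55+8=63
R2=2-1=1
CMP R2, 1  (cmp 1,1)
JGT L0: not taken
R3=63-8=55
halt.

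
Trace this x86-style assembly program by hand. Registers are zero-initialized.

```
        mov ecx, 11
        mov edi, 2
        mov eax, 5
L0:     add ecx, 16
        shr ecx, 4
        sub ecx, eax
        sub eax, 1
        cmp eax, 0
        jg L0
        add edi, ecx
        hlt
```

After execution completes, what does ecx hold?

-1

mov ecx, 11 → ecx=11
mov edi, 2 → edi=2
mov eax, 5 → eax=5
add ecx, 16 → ecx=11+16=27
shr ecx, 4 → ecx=27>>4=1
sub ecx, eax → ecx=1-5=-4
sub eax, 1 → eax=5-1=4
cmp eax, 0  (cmp 4,0)
jg L0: taken
add ecx, 16 → ecx=(-4)+16=12
shr ecx, 4 → ecx=12>>4=0
sub ecx, eax → ecx=0-4=-4
sub eax, 1 → eax=4-1=3
cmp eax, 0  (cmp 3,0)
jg L0: taken
add ecx, 16 → ecx=(-4)+16=12
shr ecx, 4 → ecx=12>>4=0
sub ecx, eax → ecx=0-3=-3
sub eax, 1 → eax=3-1=2
cmp eax, 0  (cmp 2,0)
jg L0: taken
add ecx, 16 → ecx=(-3)+16=13
shr ecx, 4 → ecx=13>>4=0
sub ecx, eax → ecx=0-2=-2
sub eax, 1 → eax=2-1=1
cmp eax, 0  (cmp 1,0)
jg L0: taken
add ecx, 16 → ecx=(-2)+16=14
shr ecx, 4 → ecx=14>>4=0
sub ecx, eax → ecx=0-1=-1
sub eax, 1 → eax=1-1=0
cmp eax, 0  (cmp 0,0)
jg L0: not taken
add edi, ecx → edi=2+(-1)=1
halt.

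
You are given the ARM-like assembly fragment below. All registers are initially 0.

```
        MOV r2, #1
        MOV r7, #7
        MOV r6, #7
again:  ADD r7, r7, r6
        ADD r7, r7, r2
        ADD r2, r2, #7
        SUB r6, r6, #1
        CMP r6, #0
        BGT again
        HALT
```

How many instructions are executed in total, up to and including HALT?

46

r2=1
r7=7
r6=7
r7=7+7=14
r7=14+1=15
r2=1+7=8
r6=7-1=6
CMP r6, #0  (cmp 6,0)
BGT again: taken
r7=15+6=21
r7=21+8=29
r2=8+7=15
r6=6-1=5
CMP r6, #0  (cmp 5,0)
BGT again: taken
r7=29+5=34
r7=34+15=49
r2=15+7=22
r6=5-1=4
CMP r6, #0  (cmp 4,0)
BGT again: taken
r7=49+4=53
r7=53+22=75
r2=22+7=29
r6=4-1=3
CMP r6, #0  (cmp 3,0)
BGT again: taken
r7=75+3=78
r7=78+29=107
r2=29+7=36
r6=3-1=2
CMP r6, #0  (cmp 2,0)
BGT again: taken
r7=107+2=109
r7=109+36=145
r2=36+7=43
r6=2-1=1
CMP r6, #0  (cmp 1,0)
BGT again: taken
r7=145+1=146
r7=146+43=189
r2=43+7=50
r6=1-1=0
CMP r6, #0  (cmp 0,0)
BGT again: not taken
halt.
Total executed instructions: 46.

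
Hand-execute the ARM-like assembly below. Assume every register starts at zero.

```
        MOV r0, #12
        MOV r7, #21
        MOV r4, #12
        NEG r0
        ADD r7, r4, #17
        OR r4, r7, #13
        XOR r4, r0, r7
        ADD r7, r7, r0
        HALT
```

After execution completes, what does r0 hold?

MOV r0, #12 → r0=12
MOV r7, #21 → r7=21
MOV r4, #12 → r4=12
NEG r0 → r0=-(12)=-12
ADD r7, r4, #17 → r7=12+17=29
OR r4, r7, #13 → r4=29|13=29
XOR r4, r0, r7 → r4=(-12)^29=-23
ADD r7, r7, r0 → r7=29+(-12)=17
halt.

-12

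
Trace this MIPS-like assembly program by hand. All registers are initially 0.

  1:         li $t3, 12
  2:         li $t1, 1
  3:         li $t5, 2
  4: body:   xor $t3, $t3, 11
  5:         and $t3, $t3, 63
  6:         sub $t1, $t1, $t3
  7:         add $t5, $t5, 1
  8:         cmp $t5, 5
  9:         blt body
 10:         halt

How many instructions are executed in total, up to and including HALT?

li $t3, 12 → $t3=12
li $t1, 1 → $t1=1
li $t5, 2 → $t5=2
xor $t3, $t3, 11 → $t3=12^11=7
and $t3, $t3, 63 → $t3=7&63=7
sub $t1, $t1, $t3 → $t1=1-7=-6
add $t5, $t5, 1 → $t5=2+1=3
cmp $t5, 5  (cmp 3,5)
blt body: taken
xor $t3, $t3, 11 → $t3=7^11=12
and $t3, $t3, 63 → $t3=12&63=12
sub $t1, $t1, $t3 → $t1=(-6)-12=-18
add $t5, $t5, 1 → $t5=3+1=4
cmp $t5, 5  (cmp 4,5)
blt body: taken
xor $t3, $t3, 11 → $t3=12^11=7
and $t3, $t3, 63 → $t3=7&63=7
sub $t1, $t1, $t3 → $t1=(-18)-7=-25
add $t5, $t5, 1 → $t5=4+1=5
cmp $t5, 5  (cmp 5,5)
blt body: not taken
halt.
Total executed instructions: 22.

22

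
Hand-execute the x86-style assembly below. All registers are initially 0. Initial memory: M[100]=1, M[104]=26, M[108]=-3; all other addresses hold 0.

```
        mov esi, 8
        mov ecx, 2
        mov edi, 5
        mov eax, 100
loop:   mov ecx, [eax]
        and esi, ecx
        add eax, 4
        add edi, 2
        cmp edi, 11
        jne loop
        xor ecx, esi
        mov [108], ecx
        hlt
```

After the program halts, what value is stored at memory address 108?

-3

esi=8
ecx=2
edi=5
eax=100
ecx=M[100]=1
esi=8&1=0
eax=100+4=104
edi=5+2=7
cmp edi, 11  (cmp 7,11)
jne loop: taken
ecx=M[104]=26
esi=0&26=0
eax=104+4=108
edi=7+2=9
cmp edi, 11  (cmp 9,11)
jne loop: taken
ecx=M[108]=-3
esi=0&(-3)=0
eax=108+4=112
edi=9+2=11
cmp edi, 11  (cmp 11,11)
jne loop: not taken
ecx=(-3)^0=-3
mov [108], ecx → M[108]=-3
halt.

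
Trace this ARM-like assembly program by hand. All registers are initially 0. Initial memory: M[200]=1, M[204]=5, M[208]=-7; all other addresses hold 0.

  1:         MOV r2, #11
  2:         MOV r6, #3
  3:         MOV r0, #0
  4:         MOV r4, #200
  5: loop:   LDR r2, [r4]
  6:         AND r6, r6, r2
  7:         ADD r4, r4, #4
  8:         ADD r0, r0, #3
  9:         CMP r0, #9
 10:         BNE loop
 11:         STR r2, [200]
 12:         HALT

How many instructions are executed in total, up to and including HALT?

MOV r2, #11 → r2=11
MOV r6, #3 → r6=3
MOV r0, #0 → r0=0
MOV r4, #200 → r4=200
LDR r2, [r4] → r2=M[200]=1
AND r6, r6, r2 → r6=3&1=1
ADD r4, r4, #4 → r4=200+4=204
ADD r0, r0, #3 → r0=0+3=3
CMP r0, #9  (cmp 3,9)
BNE loop: taken
LDR r2, [r4] → r2=M[204]=5
AND r6, r6, r2 → r6=1&5=1
ADD r4, r4, #4 → r4=204+4=208
ADD r0, r0, #3 → r0=3+3=6
CMP r0, #9  (cmp 6,9)
BNE loop: taken
LDR r2, [r4] → r2=M[208]=-7
AND r6, r6, r2 → r6=1&(-7)=1
ADD r4, r4, #4 → r4=208+4=212
ADD r0, r0, #3 → r0=6+3=9
CMP r0, #9  (cmp 9,9)
BNE loop: not taken
STR r2, [200] → M[200]=-7
halt.
Total executed instructions: 24.

24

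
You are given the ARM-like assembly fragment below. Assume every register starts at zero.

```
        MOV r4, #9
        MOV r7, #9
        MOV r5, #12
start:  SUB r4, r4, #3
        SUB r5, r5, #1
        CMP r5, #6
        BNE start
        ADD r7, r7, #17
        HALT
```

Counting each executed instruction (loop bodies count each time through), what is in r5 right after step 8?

r4=9
r7=9
r5=12
r4=9-3=6
r5=12-1=11
CMP r5, #6  (cmp 11,6)
BNE start: taken
r4=6-3=3
After step 8: r5 = 11.

11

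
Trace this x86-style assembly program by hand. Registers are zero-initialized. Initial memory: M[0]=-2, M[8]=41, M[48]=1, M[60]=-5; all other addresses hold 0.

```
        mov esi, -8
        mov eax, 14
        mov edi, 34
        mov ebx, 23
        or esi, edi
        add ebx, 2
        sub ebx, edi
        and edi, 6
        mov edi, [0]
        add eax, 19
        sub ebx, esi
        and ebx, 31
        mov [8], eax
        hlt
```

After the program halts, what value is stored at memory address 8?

33

esi=-8
eax=14
edi=34
ebx=23
esi=(-8)|34=-6
ebx=23+2=25
ebx=25-34=-9
edi=34&6=2
edi=M[0]=-2
eax=14+19=33
ebx=(-9)-(-6)=-3
ebx=(-3)&31=29
mov [8], eax → M[8]=33
halt.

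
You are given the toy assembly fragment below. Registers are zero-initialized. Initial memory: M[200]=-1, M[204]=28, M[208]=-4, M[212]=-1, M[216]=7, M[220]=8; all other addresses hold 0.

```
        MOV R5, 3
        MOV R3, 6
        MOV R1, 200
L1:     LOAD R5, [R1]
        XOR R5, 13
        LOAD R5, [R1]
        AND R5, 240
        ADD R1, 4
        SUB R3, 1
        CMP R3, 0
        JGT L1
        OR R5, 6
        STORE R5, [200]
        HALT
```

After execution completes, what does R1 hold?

224

MOV R5, 3 → R5=3
MOV R3, 6 → R3=6
MOV R1, 200 → R1=200
LOAD R5, [R1] → R5=M[200]=-1
XOR R5, 13 → R5=(-1)^13=-14
LOAD R5, [R1] → R5=M[200]=-1
AND R5, 240 → R5=(-1)&240=240
ADD R1, 4 → R1=200+4=204
SUB R3, 1 → R3=6-1=5
CMP R3, 0  (cmp 5,0)
JGT L1: taken
LOAD R5, [R1] → R5=M[204]=28
XOR R5, 13 → R5=28^13=17
LOAD R5, [R1] → R5=M[204]=28
AND R5, 240 → R5=28&240=16
ADD R1, 4 → R1=204+4=208
SUB R3, 1 → R3=5-1=4
CMP R3, 0  (cmp 4,0)
JGT L1: taken
LOAD R5, [R1] → R5=M[208]=-4
XOR R5, 13 → R5=(-4)^13=-15
LOAD R5, [R1] → R5=M[208]=-4
AND R5, 240 → R5=(-4)&240=240
ADD R1, 4 → R1=208+4=212
SUB R3, 1 → R3=4-1=3
CMP R3, 0  (cmp 3,0)
JGT L1: taken
LOAD R5, [R1] → R5=M[212]=-1
XOR R5, 13 → R5=(-1)^13=-14
LOAD R5, [R1] → R5=M[212]=-1
AND R5, 240 → R5=(-1)&240=240
ADD R1, 4 → R1=212+4=216
SUB R3, 1 → R3=3-1=2
CMP R3, 0  (cmp 2,0)
JGT L1: taken
LOAD R5, [R1] → R5=M[216]=7
XOR R5, 13 → R5=7^13=10
LOAD R5, [R1] → R5=M[216]=7
AND R5, 240 → R5=7&240=0
ADD R1, 4 → R1=216+4=220
SUB R3, 1 → R3=2-1=1
CMP R3, 0  (cmp 1,0)
JGT L1: taken
LOAD R5, [R1] → R5=M[220]=8
XOR R5, 13 → R5=8^13=5
LOAD R5, [R1] → R5=M[220]=8
AND R5, 240 → R5=8&240=0
ADD R1, 4 → R1=220+4=224
SUB R3, 1 → R3=1-1=0
CMP R3, 0  (cmp 0,0)
JGT L1: not taken
OR R5, 6 → R5=0|6=6
STORE R5, [200] → M[200]=6
halt.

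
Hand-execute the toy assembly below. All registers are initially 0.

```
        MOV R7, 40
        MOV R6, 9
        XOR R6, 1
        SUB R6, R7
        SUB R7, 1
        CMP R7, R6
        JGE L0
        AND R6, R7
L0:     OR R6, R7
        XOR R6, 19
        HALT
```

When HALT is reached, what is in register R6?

R7=40
R6=9
R6=9^1=8
R6=8-40=-32
R7=40-1=39
CMP R7, R6  (cmp 39,-32)
JGE L0: taken
R6=(-32)|39=-25
R6=(-25)^19=-12
halt.

-12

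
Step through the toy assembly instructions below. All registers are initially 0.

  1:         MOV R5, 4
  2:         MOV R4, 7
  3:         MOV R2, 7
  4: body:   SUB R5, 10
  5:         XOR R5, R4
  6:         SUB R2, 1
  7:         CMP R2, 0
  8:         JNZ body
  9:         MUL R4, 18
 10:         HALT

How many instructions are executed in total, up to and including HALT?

R5=4
R4=7
R2=7
R5=4-10=-6
R5=(-6)^7=-3
R2=7-1=6
CMP R2, 0  (cmp 6,0)
JNZ body: taken
R5=(-3)-10=-13
R5=(-13)^7=-12
R2=6-1=5
CMP R2, 0  (cmp 5,0)
JNZ body: taken
R5=(-12)-10=-22
R5=(-22)^7=-19
R2=5-1=4
CMP R2, 0  (cmp 4,0)
JNZ body: taken
R5=(-19)-10=-29
R5=(-29)^7=-28
R2=4-1=3
CMP R2, 0  (cmp 3,0)
JNZ body: taken
R5=(-28)-10=-38
R5=(-38)^7=-35
R2=3-1=2
CMP R2, 0  (cmp 2,0)
JNZ body: taken
R5=(-35)-10=-45
R5=(-45)^7=-44
R2=2-1=1
CMP R2, 0  (cmp 1,0)
JNZ body: taken
R5=(-44)-10=-54
R5=(-54)^7=-51
R2=1-1=0
CMP R2, 0  (cmp 0,0)
JNZ body: not taken
R4=7*18=126
halt.
Total executed instructions: 40.

40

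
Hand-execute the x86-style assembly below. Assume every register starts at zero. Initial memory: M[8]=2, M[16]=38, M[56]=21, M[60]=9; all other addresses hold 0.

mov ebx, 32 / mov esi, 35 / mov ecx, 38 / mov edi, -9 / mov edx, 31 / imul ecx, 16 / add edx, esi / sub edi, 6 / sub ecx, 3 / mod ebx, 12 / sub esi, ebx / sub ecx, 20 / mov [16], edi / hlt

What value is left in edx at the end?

mov ebx, 32 → ebx=32
mov esi, 35 → esi=35
mov ecx, 38 → ecx=38
mov edi, -9 → edi=-9
mov edx, 31 → edx=31
imul ecx, 16 → ecx=38*16=608
add edx, esi → edx=31+35=66
sub edi, 6 → edi=(-9)-6=-15
sub ecx, 3 → ecx=608-3=605
mod ebx, 12 → ebx=32%12=8
sub esi, ebx → esi=35-8=27
sub ecx, 20 → ecx=605-20=585
mov [16], edi → M[16]=-15
halt.

66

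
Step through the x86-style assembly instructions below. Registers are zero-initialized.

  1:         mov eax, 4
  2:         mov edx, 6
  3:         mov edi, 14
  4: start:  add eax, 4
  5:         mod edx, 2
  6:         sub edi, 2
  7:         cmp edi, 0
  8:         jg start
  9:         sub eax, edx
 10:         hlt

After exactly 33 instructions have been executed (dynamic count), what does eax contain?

mov eax, 4 → eax=4
mov edx, 6 → edx=6
mov edi, 14 → edi=14
add eax, 4 → eax=4+4=8
mod edx, 2 → edx=6%2=0
sub edi, 2 → edi=14-2=12
cmp edi, 0  (cmp 12,0)
jg start: taken
add eax, 4 → eax=8+4=12
mod edx, 2 → edx=0%2=0
sub edi, 2 → edi=12-2=10
cmp edi, 0  (cmp 10,0)
jg start: taken
add eax, 4 → eax=12+4=16
mod edx, 2 → edx=0%2=0
sub edi, 2 → edi=10-2=8
cmp edi, 0  (cmp 8,0)
jg start: taken
add eax, 4 → eax=16+4=20
mod edx, 2 → edx=0%2=0
sub edi, 2 → edi=8-2=6
cmp edi, 0  (cmp 6,0)
jg start: taken
add eax, 4 → eax=20+4=24
mod edx, 2 → edx=0%2=0
sub edi, 2 → edi=6-2=4
cmp edi, 0  (cmp 4,0)
jg start: taken
add eax, 4 → eax=24+4=28
mod edx, 2 → edx=0%2=0
sub edi, 2 → edi=4-2=2
cmp edi, 0  (cmp 2,0)
jg start: taken
After step 33: eax = 28.

28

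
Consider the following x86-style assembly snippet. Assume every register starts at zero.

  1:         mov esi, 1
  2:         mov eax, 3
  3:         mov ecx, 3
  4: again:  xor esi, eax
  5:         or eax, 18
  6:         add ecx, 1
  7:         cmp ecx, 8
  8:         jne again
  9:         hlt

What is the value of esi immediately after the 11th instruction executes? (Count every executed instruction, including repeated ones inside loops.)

17

after mov esi, 1: esi=1
after mov eax, 3: eax=3
after mov ecx, 3: ecx=3
after xor esi, eax: esi=1^3=2
after or eax, 18: eax=3|18=19
after add ecx, 1: ecx=3+1=4
cmp ecx, 8  (cmp 4,8)
jne again: taken
after xor esi, eax: esi=2^19=17
after or eax, 18: eax=19|18=19
after add ecx, 1: ecx=4+1=5
After step 11: esi = 17.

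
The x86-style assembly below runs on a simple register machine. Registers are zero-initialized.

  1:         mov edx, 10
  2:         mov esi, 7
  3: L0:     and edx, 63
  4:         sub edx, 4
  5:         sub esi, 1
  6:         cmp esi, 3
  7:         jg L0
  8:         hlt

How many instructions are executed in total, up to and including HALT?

after mov edx, 10: edx=10
after mov esi, 7: esi=7
after and edx, 63: edx=10&63=10
after sub edx, 4: edx=10-4=6
after sub esi, 1: esi=7-1=6
cmp esi, 3  (cmp 6,3)
jg L0: taken
after and edx, 63: edx=6&63=6
after sub edx, 4: edx=6-4=2
after sub esi, 1: esi=6-1=5
cmp esi, 3  (cmp 5,3)
jg L0: taken
after and edx, 63: edx=2&63=2
after sub edx, 4: edx=2-4=-2
after sub esi, 1: esi=5-1=4
cmp esi, 3  (cmp 4,3)
jg L0: taken
after and edx, 63: edx=(-2)&63=62
after sub edx, 4: edx=62-4=58
after sub esi, 1: esi=4-1=3
cmp esi, 3  (cmp 3,3)
jg L0: not taken
halt.
Total executed instructions: 23.

23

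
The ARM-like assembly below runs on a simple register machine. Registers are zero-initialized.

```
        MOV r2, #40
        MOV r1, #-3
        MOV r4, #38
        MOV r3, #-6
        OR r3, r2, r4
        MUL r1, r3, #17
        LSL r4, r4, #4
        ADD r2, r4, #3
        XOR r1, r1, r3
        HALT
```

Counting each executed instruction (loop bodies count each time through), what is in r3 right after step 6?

46

r2=40
r1=-3
r4=38
r3=-6
r3=40|38=46
r1=46*17=782
After step 6: r3 = 46.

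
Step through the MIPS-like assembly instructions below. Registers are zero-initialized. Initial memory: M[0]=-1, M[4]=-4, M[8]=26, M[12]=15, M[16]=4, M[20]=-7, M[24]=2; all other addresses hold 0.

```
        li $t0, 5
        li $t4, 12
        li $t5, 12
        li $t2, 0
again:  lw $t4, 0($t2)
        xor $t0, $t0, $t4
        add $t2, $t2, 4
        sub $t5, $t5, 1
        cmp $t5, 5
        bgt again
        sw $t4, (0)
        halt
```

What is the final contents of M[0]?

2

after li $t0, 5: $t0=5
after li $t4, 12: $t4=12
after li $t5, 12: $t5=12
after li $t2, 0: $t2=0
after lw $t4, 0($t2): $t4=M[0]=-1
after xor $t0, $t0, $t4: $t0=5^(-1)=-6
after add $t2, $t2, 4: $t2=0+4=4
after sub $t5, $t5, 1: $t5=12-1=11
cmp $t5, 5  (cmp 11,5)
bgt again: taken
after lw $t4, 0($t2): $t4=M[4]=-4
after xor $t0, $t0, $t4: $t0=(-6)^(-4)=6
after add $t2, $t2, 4: $t2=4+4=8
after sub $t5, $t5, 1: $t5=11-1=10
cmp $t5, 5  (cmp 10,5)
bgt again: taken
after lw $t4, 0($t2): $t4=M[8]=26
after xor $t0, $t0, $t4: $t0=6^26=28
after add $t2, $t2, 4: $t2=8+4=12
after sub $t5, $t5, 1: $t5=10-1=9
cmp $t5, 5  (cmp 9,5)
bgt again: taken
after lw $t4, 0($t2): $t4=M[12]=15
after xor $t0, $t0, $t4: $t0=28^15=19
after add $t2, $t2, 4: $t2=12+4=16
after sub $t5, $t5, 1: $t5=9-1=8
cmp $t5, 5  (cmp 8,5)
bgt again: taken
after lw $t4, 0($t2): $t4=M[16]=4
after xor $t0, $t0, $t4: $t0=19^4=23
after add $t2, $t2, 4: $t2=16+4=20
after sub $t5, $t5, 1: $t5=8-1=7
cmp $t5, 5  (cmp 7,5)
bgt again: taken
after lw $t4, 0($t2): $t4=M[20]=-7
after xor $t0, $t0, $t4: $t0=23^(-7)=-18
after add $t2, $t2, 4: $t2=20+4=24
after sub $t5, $t5, 1: $t5=7-1=6
cmp $t5, 5  (cmp 6,5)
bgt again: taken
after lw $t4, 0($t2): $t4=M[24]=2
after xor $t0, $t0, $t4: $t0=(-18)^2=-20
after add $t2, $t2, 4: $t2=24+4=28
after sub $t5, $t5, 1: $t5=6-1=5
cmp $t5, 5  (cmp 5,5)
bgt again: not taken
sw $t4, (0) → M[0]=2
halt.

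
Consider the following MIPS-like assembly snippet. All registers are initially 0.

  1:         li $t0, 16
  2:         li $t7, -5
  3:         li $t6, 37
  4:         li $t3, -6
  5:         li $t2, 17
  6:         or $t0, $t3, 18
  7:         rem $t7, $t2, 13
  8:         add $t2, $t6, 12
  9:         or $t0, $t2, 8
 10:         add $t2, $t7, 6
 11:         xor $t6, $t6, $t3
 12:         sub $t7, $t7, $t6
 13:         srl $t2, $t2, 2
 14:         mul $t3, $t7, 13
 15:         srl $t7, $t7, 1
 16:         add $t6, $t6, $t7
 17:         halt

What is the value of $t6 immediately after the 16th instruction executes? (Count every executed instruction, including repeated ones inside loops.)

$t0=16
$t7=-5
$t6=37
$t3=-6
$t2=17
$t0=(-6)|18=-6
$t7=17%13=4
$t2=37+12=49
$t0=49|8=57
$t2=4+6=10
$t6=37^(-6)=-33
$t7=4-(-33)=37
$t2=10>>2=2
$t3=37*13=481
$t7=37>>1=18
$t6=(-33)+18=-15
After step 16: $t6 = -15.

-15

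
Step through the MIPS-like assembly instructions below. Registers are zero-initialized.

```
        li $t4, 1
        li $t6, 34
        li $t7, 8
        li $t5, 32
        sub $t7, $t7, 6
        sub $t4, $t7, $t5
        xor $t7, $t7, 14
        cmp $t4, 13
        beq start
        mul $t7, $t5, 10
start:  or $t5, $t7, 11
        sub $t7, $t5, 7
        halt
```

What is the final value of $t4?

$t4=1
$t6=34
$t7=8
$t5=32
$t7=8-6=2
$t4=2-32=-30
$t7=2^14=12
cmp $t4, 13  (cmp -30,13)
beq start: not taken
$t7=32*10=320
$t5=320|11=331
$t7=331-7=324
halt.

-30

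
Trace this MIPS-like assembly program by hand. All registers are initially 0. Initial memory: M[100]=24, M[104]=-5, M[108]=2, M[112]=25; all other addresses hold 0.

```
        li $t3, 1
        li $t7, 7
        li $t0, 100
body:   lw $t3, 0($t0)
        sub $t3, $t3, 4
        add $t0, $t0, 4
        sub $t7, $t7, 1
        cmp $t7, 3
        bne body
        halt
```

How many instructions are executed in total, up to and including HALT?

28

$t3=1
$t7=7
$t0=100
$t3=M[100]=24
$t3=24-4=20
$t0=100+4=104
$t7=7-1=6
cmp $t7, 3  (cmp 6,3)
bne body: taken
$t3=M[104]=-5
$t3=(-5)-4=-9
$t0=104+4=108
$t7=6-1=5
cmp $t7, 3  (cmp 5,3)
bne body: taken
$t3=M[108]=2
$t3=2-4=-2
$t0=108+4=112
$t7=5-1=4
cmp $t7, 3  (cmp 4,3)
bne body: taken
$t3=M[112]=25
$t3=25-4=21
$t0=112+4=116
$t7=4-1=3
cmp $t7, 3  (cmp 3,3)
bne body: not taken
halt.
Total executed instructions: 28.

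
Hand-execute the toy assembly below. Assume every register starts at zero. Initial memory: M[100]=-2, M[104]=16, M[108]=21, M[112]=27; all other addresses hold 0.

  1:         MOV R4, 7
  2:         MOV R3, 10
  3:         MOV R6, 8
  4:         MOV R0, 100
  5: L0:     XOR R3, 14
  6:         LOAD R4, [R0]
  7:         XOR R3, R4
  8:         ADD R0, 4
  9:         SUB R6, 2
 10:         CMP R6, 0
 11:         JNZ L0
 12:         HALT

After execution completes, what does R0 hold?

116

R4=7
R3=10
R6=8
R0=100
R3=10^14=4
R4=M[100]=-2
R3=4^(-2)=-6
R0=100+4=104
R6=8-2=6
CMP R6, 0  (cmp 6,0)
JNZ L0: taken
R3=(-6)^14=-12
R4=M[104]=16
R3=(-12)^16=-28
R0=104+4=108
R6=6-2=4
CMP R6, 0  (cmp 4,0)
JNZ L0: taken
R3=(-28)^14=-22
R4=M[108]=21
R3=(-22)^21=-1
R0=108+4=112
R6=4-2=2
CMP R6, 0  (cmp 2,0)
JNZ L0: taken
R3=(-1)^14=-15
R4=M[112]=27
R3=(-15)^27=-22
R0=112+4=116
R6=2-2=0
CMP R6, 0  (cmp 0,0)
JNZ L0: not taken
halt.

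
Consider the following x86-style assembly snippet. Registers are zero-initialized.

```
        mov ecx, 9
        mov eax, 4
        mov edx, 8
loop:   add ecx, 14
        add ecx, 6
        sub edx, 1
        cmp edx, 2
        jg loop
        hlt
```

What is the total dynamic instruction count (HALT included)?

ecx=9
eax=4
edx=8
ecx=9+14=23
ecx=23+6=29
edx=8-1=7
cmp edx, 2  (cmp 7,2)
jg loop: taken
ecx=29+14=43
ecx=43+6=49
edx=7-1=6
cmp edx, 2  (cmp 6,2)
jg loop: taken
ecx=49+14=63
ecx=63+6=69
edx=6-1=5
cmp edx, 2  (cmp 5,2)
jg loop: taken
ecx=69+14=83
ecx=83+6=89
edx=5-1=4
cmp edx, 2  (cmp 4,2)
jg loop: taken
ecx=89+14=103
ecx=103+6=109
edx=4-1=3
cmp edx, 2  (cmp 3,2)
jg loop: taken
ecx=109+14=123
ecx=123+6=129
edx=3-1=2
cmp edx, 2  (cmp 2,2)
jg loop: not taken
halt.
Total executed instructions: 34.

34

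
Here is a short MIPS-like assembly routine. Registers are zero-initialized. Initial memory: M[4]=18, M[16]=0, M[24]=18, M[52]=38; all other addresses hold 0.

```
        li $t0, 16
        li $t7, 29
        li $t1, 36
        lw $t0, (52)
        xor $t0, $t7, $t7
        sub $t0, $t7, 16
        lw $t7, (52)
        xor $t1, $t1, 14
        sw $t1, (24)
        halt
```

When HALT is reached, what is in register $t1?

42

li $t0, 16 → $t0=16
li $t7, 29 → $t7=29
li $t1, 36 → $t1=36
lw $t0, (52) → $t0=M[52]=38
xor $t0, $t7, $t7 → $t0=29^29=0
sub $t0, $t7, 16 → $t0=29-16=13
lw $t7, (52) → $t7=M[52]=38
xor $t1, $t1, 14 → $t1=36^14=42
sw $t1, (24) → M[24]=42
halt.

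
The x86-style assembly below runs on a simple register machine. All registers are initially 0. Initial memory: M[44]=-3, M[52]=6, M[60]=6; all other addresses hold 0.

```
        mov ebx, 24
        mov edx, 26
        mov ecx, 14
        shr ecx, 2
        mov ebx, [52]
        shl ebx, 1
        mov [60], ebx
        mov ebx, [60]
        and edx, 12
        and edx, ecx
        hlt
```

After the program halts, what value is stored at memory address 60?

ebx=24
edx=26
ecx=14
ecx=14>>2=3
ebx=M[52]=6
ebx=6<<1=12
mov [60], ebx → M[60]=12
ebx=M[60]=12
edx=26&12=8
edx=8&3=0
halt.

12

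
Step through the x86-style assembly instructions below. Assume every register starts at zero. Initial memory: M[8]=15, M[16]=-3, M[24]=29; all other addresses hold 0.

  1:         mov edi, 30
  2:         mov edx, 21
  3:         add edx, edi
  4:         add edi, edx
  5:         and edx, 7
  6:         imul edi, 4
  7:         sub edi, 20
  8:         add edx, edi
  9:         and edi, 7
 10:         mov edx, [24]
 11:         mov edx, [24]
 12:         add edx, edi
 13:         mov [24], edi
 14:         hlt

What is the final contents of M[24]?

edi=30
edx=21
edx=21+30=51
edi=30+51=81
edx=51&7=3
edi=81*4=324
edi=324-20=304
edx=3+304=307
edi=304&7=0
edx=M[24]=29
edx=M[24]=29
edx=29+0=29
mov [24], edi → M[24]=0
halt.

0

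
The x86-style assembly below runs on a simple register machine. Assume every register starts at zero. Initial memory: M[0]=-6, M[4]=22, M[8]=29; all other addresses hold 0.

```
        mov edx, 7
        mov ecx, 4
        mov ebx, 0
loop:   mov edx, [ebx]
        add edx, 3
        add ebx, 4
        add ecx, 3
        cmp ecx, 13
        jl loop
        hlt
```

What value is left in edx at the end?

edx=7
ecx=4
ebx=0
edx=M[0]=-6
edx=(-6)+3=-3
ebx=0+4=4
ecx=4+3=7
cmp ecx, 13  (cmp 7,13)
jl loop: taken
edx=M[4]=22
edx=22+3=25
ebx=4+4=8
ecx=7+3=10
cmp ecx, 13  (cmp 10,13)
jl loop: taken
edx=M[8]=29
edx=29+3=32
ebx=8+4=12
ecx=10+3=13
cmp ecx, 13  (cmp 13,13)
jl loop: not taken
halt.

32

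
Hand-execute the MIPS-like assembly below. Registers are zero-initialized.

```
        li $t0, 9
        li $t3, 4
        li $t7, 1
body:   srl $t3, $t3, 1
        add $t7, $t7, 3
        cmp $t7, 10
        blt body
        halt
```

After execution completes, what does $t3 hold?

after li $t0, 9: $t0=9
after li $t3, 4: $t3=4
after li $t7, 1: $t7=1
after srl $t3, $t3, 1: $t3=4>>1=2
after add $t7, $t7, 3: $t7=1+3=4
cmp $t7, 10  (cmp 4,10)
blt body: taken
after srl $t3, $t3, 1: $t3=2>>1=1
after add $t7, $t7, 3: $t7=4+3=7
cmp $t7, 10  (cmp 7,10)
blt body: taken
after srl $t3, $t3, 1: $t3=1>>1=0
after add $t7, $t7, 3: $t7=7+3=10
cmp $t7, 10  (cmp 10,10)
blt body: not taken
halt.

0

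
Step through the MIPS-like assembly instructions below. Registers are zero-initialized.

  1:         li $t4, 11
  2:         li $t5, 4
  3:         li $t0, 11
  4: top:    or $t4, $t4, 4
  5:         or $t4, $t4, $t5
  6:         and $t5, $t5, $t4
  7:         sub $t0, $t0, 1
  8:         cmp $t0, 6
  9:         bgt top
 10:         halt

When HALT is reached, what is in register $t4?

$t4=11
$t5=4
$t0=11
$t4=11|4=15
$t4=15|4=15
$t5=4&15=4
$t0=11-1=10
cmp $t0, 6  (cmp 10,6)
bgt top: taken
$t4=15|4=15
$t4=15|4=15
$t5=4&15=4
$t0=10-1=9
cmp $t0, 6  (cmp 9,6)
bgt top: taken
$t4=15|4=15
$t4=15|4=15
$t5=4&15=4
$t0=9-1=8
cmp $t0, 6  (cmp 8,6)
bgt top: taken
$t4=15|4=15
$t4=15|4=15
$t5=4&15=4
$t0=8-1=7
cmp $t0, 6  (cmp 7,6)
bgt top: taken
$t4=15|4=15
$t4=15|4=15
$t5=4&15=4
$t0=7-1=6
cmp $t0, 6  (cmp 6,6)
bgt top: not taken
halt.

15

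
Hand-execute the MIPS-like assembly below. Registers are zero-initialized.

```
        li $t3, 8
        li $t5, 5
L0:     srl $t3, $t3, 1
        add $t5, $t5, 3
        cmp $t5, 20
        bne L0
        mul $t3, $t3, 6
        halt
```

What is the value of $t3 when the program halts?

after li $t3, 8: $t3=8
after li $t5, 5: $t5=5
after srl $t3, $t3, 1: $t3=8>>1=4
after add $t5, $t5, 3: $t5=5+3=8
cmp $t5, 20  (cmp 8,20)
bne L0: taken
after srl $t3, $t3, 1: $t3=4>>1=2
after add $t5, $t5, 3: $t5=8+3=11
cmp $t5, 20  (cmp 11,20)
bne L0: taken
after srl $t3, $t3, 1: $t3=2>>1=1
after add $t5, $t5, 3: $t5=11+3=14
cmp $t5, 20  (cmp 14,20)
bne L0: taken
after srl $t3, $t3, 1: $t3=1>>1=0
after add $t5, $t5, 3: $t5=14+3=17
cmp $t5, 20  (cmp 17,20)
bne L0: taken
after srl $t3, $t3, 1: $t3=0>>1=0
after add $t5, $t5, 3: $t5=17+3=20
cmp $t5, 20  (cmp 20,20)
bne L0: not taken
after mul $t3, $t3, 6: $t3=0*6=0
halt.

0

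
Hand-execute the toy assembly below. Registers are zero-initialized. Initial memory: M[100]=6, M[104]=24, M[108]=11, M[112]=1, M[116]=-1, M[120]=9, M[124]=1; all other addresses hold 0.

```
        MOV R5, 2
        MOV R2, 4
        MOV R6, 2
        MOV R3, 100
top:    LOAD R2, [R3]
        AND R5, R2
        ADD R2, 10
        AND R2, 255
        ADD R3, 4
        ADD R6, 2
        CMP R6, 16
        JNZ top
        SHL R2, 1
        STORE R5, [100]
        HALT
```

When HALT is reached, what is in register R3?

after MOV R5, 2: R5=2
after MOV R2, 4: R2=4
after MOV R6, 2: R6=2
after MOV R3, 100: R3=100
after LOAD R2, [R3]: R2=M[100]=6
after AND R5, R2: R5=2&6=2
after ADD R2, 10: R2=6+10=16
after AND R2, 255: R2=16&255=16
after ADD R3, 4: R3=100+4=104
after ADD R6, 2: R6=2+2=4
CMP R6, 16  (cmp 4,16)
JNZ top: taken
after LOAD R2, [R3]: R2=M[104]=24
after AND R5, R2: R5=2&24=0
after ADD R2, 10: R2=24+10=34
after AND R2, 255: R2=34&255=34
after ADD R3, 4: R3=104+4=108
after ADD R6, 2: R6=4+2=6
CMP R6, 16  (cmp 6,16)
JNZ top: taken
after LOAD R2, [R3]: R2=M[108]=11
after AND R5, R2: R5=0&11=0
after ADD R2, 10: R2=11+10=21
after AND R2, 255: R2=21&255=21
after ADD R3, 4: R3=108+4=112
after ADD R6, 2: R6=6+2=8
CMP R6, 16  (cmp 8,16)
JNZ top: taken
after LOAD R2, [R3]: R2=M[112]=1
after AND R5, R2: R5=0&1=0
after ADD R2, 10: R2=1+10=11
after AND R2, 255: R2=11&255=11
after ADD R3, 4: R3=112+4=116
after ADD R6, 2: R6=8+2=10
CMP R6, 16  (cmp 10,16)
JNZ top: taken
after LOAD R2, [R3]: R2=M[116]=-1
after AND R5, R2: R5=0&(-1)=0
after ADD R2, 10: R2=(-1)+10=9
after AND R2, 255: R2=9&255=9
after ADD R3, 4: R3=116+4=120
after ADD R6, 2: R6=10+2=12
CMP R6, 16  (cmp 12,16)
JNZ top: taken
after LOAD R2, [R3]: R2=M[120]=9
after AND R5, R2: R5=0&9=0
after ADD R2, 10: R2=9+10=19
after AND R2, 255: R2=19&255=19
after ADD R3, 4: R3=120+4=124
after ADD R6, 2: R6=12+2=14
CMP R6, 16  (cmp 14,16)
JNZ top: taken
after LOAD R2, [R3]: R2=M[124]=1
after AND R5, R2: R5=0&1=0
after ADD R2, 10: R2=1+10=11
after AND R2, 255: R2=11&255=11
after ADD R3, 4: R3=124+4=128
after ADD R6, 2: R6=14+2=16
CMP R6, 16  (cmp 16,16)
JNZ top: not taken
after SHL R2, 1: R2=11<<1=22
STORE R5, [100] → M[100]=0
halt.

128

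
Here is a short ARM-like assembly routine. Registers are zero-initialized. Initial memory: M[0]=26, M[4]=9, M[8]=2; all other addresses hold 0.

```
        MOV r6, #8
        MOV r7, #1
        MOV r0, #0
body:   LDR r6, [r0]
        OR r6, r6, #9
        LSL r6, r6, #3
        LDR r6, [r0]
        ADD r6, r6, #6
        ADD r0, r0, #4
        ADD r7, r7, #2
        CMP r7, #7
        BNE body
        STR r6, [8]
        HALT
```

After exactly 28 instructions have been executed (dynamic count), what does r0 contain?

r6=8
r7=1
r0=0
r6=M[0]=26
r6=26|9=27
r6=27<<3=216
r6=M[0]=26
r6=26+6=32
r0=0+4=4
r7=1+2=3
CMP r7, #7  (cmp 3,7)
BNE body: taken
r6=M[4]=9
r6=9|9=9
r6=9<<3=72
r6=M[4]=9
r6=9+6=15
r0=4+4=8
r7=3+2=5
CMP r7, #7  (cmp 5,7)
BNE body: taken
r6=M[8]=2
r6=2|9=11
r6=11<<3=88
r6=M[8]=2
r6=2+6=8
r0=8+4=12
r7=5+2=7
After step 28: r0 = 12.

12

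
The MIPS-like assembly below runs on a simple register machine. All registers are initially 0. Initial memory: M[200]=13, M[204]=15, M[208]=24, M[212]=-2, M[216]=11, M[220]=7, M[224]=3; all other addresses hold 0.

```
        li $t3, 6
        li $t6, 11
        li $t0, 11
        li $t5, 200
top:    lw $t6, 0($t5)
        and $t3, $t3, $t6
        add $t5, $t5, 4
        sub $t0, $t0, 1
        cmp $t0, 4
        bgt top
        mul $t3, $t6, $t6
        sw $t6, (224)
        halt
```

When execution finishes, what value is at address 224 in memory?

3

li $t3, 6 → $t3=6
li $t6, 11 → $t6=11
li $t0, 11 → $t0=11
li $t5, 200 → $t5=200
lw $t6, 0($t5) → $t6=M[200]=13
and $t3, $t3, $t6 → $t3=6&13=4
add $t5, $t5, 4 → $t5=200+4=204
sub $t0, $t0, 1 → $t0=11-1=10
cmp $t0, 4  (cmp 10,4)
bgt top: taken
lw $t6, 0($t5) → $t6=M[204]=15
and $t3, $t3, $t6 → $t3=4&15=4
add $t5, $t5, 4 → $t5=204+4=208
sub $t0, $t0, 1 → $t0=10-1=9
cmp $t0, 4  (cmp 9,4)
bgt top: taken
lw $t6, 0($t5) → $t6=M[208]=24
and $t3, $t3, $t6 → $t3=4&24=0
add $t5, $t5, 4 → $t5=208+4=212
sub $t0, $t0, 1 → $t0=9-1=8
cmp $t0, 4  (cmp 8,4)
bgt top: taken
lw $t6, 0($t5) → $t6=M[212]=-2
and $t3, $t3, $t6 → $t3=0&(-2)=0
add $t5, $t5, 4 → $t5=212+4=216
sub $t0, $t0, 1 → $t0=8-1=7
cmp $t0, 4  (cmp 7,4)
bgt top: taken
lw $t6, 0($t5) → $t6=M[216]=11
and $t3, $t3, $t6 → $t3=0&11=0
add $t5, $t5, 4 → $t5=216+4=220
sub $t0, $t0, 1 → $t0=7-1=6
cmp $t0, 4  (cmp 6,4)
bgt top: taken
lw $t6, 0($t5) → $t6=M[220]=7
and $t3, $t3, $t6 → $t3=0&7=0
add $t5, $t5, 4 → $t5=220+4=224
sub $t0, $t0, 1 → $t0=6-1=5
cmp $t0, 4  (cmp 5,4)
bgt top: taken
lw $t6, 0($t5) → $t6=M[224]=3
and $t3, $t3, $t6 → $t3=0&3=0
add $t5, $t5, 4 → $t5=224+4=228
sub $t0, $t0, 1 → $t0=5-1=4
cmp $t0, 4  (cmp 4,4)
bgt top: not taken
mul $t3, $t6, $t6 → $t3=3*3=9
sw $t6, (224) → M[224]=3
halt.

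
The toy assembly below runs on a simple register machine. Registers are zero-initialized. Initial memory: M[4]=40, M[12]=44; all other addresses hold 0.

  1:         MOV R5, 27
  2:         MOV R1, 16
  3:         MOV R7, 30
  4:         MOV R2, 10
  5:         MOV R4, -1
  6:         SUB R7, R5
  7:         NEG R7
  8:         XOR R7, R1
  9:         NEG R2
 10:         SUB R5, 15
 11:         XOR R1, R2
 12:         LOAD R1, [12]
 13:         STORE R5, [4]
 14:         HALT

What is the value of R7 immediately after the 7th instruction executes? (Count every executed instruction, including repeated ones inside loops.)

-3

after MOV R5, 27: R5=27
after MOV R1, 16: R1=16
after MOV R7, 30: R7=30
after MOV R2, 10: R2=10
after MOV R4, -1: R4=-1
after SUB R7, R5: R7=30-27=3
after NEG R7: R7=-(3)=-3
After step 7: R7 = -3.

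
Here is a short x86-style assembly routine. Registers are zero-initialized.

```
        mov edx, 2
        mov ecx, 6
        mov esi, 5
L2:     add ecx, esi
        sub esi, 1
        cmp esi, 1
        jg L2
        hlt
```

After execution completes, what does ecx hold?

edx=2
ecx=6
esi=5
ecx=6+5=11
esi=5-1=4
cmp esi, 1  (cmp 4,1)
jg L2: taken
ecx=11+4=15
esi=4-1=3
cmp esi, 1  (cmp 3,1)
jg L2: taken
ecx=15+3=18
esi=3-1=2
cmp esi, 1  (cmp 2,1)
jg L2: taken
ecx=18+2=20
esi=2-1=1
cmp esi, 1  (cmp 1,1)
jg L2: not taken
halt.

20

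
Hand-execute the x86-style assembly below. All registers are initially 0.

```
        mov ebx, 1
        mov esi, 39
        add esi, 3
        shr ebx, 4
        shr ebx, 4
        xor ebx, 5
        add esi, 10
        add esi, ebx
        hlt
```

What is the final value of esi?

ebx=1
esi=39
esi=39+3=42
ebx=1>>4=0
ebx=0>>4=0
ebx=0^5=5
esi=42+10=52
esi=52+5=57
halt.

57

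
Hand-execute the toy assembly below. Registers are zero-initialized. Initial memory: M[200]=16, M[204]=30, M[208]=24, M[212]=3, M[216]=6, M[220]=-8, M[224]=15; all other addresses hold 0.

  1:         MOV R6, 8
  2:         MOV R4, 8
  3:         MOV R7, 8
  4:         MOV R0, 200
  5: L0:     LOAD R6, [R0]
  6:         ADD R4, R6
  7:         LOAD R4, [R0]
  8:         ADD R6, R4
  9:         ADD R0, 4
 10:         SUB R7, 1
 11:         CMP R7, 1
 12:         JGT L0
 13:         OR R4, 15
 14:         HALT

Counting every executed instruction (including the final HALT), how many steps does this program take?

62

R6=8
R4=8
R7=8
R0=200
R6=M[200]=16
R4=8+16=24
R4=M[200]=16
R6=16+16=32
R0=200+4=204
R7=8-1=7
CMP R7, 1  (cmp 7,1)
JGT L0: taken
R6=M[204]=30
R4=16+30=46
R4=M[204]=30
R6=30+30=60
R0=204+4=208
R7=7-1=6
CMP R7, 1  (cmp 6,1)
JGT L0: taken
R6=M[208]=24
R4=30+24=54
R4=M[208]=24
R6=24+24=48
R0=208+4=212
R7=6-1=5
CMP R7, 1  (cmp 5,1)
JGT L0: taken
R6=M[212]=3
R4=24+3=27
R4=M[212]=3
R6=3+3=6
R0=212+4=216
R7=5-1=4
CMP R7, 1  (cmp 4,1)
JGT L0: taken
R6=M[216]=6
R4=3+6=9
R4=M[216]=6
R6=6+6=12
R0=216+4=220
R7=4-1=3
CMP R7, 1  (cmp 3,1)
JGT L0: taken
R6=M[220]=-8
R4=6+(-8)=-2
R4=M[220]=-8
R6=(-8)+(-8)=-16
R0=220+4=224
R7=3-1=2
CMP R7, 1  (cmp 2,1)
JGT L0: taken
R6=M[224]=15
R4=(-8)+15=7
R4=M[224]=15
R6=15+15=30
R0=224+4=228
R7=2-1=1
CMP R7, 1  (cmp 1,1)
JGT L0: not taken
R4=15|15=15
halt.
Total executed instructions: 62.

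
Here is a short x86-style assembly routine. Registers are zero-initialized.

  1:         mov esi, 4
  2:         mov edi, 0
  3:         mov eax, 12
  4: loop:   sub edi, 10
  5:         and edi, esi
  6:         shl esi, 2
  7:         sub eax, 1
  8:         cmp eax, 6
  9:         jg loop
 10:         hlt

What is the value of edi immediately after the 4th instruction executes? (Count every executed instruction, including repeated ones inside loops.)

mov esi, 4 → esi=4
mov edi, 0 → edi=0
mov eax, 12 → eax=12
sub edi, 10 → edi=0-10=-10
After step 4: edi = -10.

-10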